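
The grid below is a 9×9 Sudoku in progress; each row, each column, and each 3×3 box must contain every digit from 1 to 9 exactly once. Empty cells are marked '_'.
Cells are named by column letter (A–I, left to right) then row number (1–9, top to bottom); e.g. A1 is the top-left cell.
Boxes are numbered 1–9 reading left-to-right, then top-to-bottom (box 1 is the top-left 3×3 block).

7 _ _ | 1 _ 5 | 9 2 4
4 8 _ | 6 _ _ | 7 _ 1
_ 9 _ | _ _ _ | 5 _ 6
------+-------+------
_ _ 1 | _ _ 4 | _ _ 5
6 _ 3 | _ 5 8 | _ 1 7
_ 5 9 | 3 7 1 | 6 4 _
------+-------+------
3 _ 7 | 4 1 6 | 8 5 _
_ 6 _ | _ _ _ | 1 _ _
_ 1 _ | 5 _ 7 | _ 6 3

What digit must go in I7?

9

Cell I7 itself could take any of {2, 9} by direct elimination.
Consider where 9 can go in row 7.
B7 is out (column B already has a 9).
So the only cell in row 7 that can hold 9 is I7.
Therefore I7 = 9.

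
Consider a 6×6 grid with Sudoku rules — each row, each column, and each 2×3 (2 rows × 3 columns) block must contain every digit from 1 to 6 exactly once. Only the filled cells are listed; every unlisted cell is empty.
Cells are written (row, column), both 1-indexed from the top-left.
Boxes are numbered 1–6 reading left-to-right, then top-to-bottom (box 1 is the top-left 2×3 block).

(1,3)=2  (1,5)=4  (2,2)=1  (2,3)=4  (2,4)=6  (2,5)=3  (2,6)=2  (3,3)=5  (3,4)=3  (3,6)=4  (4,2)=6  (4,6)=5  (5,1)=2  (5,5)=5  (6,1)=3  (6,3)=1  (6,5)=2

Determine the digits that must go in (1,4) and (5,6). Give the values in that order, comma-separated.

For (1,4):
  Consider where 5 can go in box 2.
  (1,6) is out (column 6 already has a 5).
  So the only cell in box 2 that can hold 5 is (1,4).
  So (1,4) = 5.
For (5,6):
  Consider where 3 can go in row 5.
  (5,2) is out (box 5 already has a 3).
  (5,3) is out (box 5 already has a 3).
  (5,4) is out (column 4 already has a 3).
  So the only cell in row 5 that can hold 3 is (5,6).
  So (5,6) = 3.

5,3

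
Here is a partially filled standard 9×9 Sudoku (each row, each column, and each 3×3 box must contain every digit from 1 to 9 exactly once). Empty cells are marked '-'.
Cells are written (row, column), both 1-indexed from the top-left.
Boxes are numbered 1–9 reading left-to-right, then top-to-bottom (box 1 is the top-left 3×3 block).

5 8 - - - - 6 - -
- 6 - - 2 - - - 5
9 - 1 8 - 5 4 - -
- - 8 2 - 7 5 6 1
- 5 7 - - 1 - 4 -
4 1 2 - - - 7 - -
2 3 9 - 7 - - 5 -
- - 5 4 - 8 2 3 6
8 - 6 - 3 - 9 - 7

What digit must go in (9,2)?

4

Row 9 already contains {3, 6, 7, 8, 9}.
Column 2 already contains {1, 3, 5, 6, 8}.
Its 3×3 block (box 7) already contains {2, 3, 5, 6, 8, 9}.
The only value from 1–9 not eliminated is 4, so (9,2) = 4.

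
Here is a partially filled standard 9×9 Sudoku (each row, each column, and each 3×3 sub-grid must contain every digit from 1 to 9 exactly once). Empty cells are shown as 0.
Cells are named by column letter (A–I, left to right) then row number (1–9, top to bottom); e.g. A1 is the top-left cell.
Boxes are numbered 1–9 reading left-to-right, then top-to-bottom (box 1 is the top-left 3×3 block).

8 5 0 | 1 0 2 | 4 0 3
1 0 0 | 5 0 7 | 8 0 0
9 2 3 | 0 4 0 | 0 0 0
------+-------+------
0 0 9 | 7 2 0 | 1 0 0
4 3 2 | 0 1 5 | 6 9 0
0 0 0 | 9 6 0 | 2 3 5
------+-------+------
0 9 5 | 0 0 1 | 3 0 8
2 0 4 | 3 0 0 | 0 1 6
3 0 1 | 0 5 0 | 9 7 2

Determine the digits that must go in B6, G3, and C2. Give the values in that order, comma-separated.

For B6:
  Consider where 1 can go in row 6.
  A6 is out (column A already has a 1).
  C6 is out (column C already has a 1).
  F6 is out (column F already has a 1).
  So the only cell in row 6 that can hold 1 is B6.
  So B6 = 1.
For G3:
  Consider where 7 can go in column G.
  G8 is out (box 9 already has a 7).
  So the only cell in column G that can hold 7 is G3.
  So G3 = 7.
For C2:
  Row 2 already contains {1, 5, 7, 8}.
  Column C already contains {1, 2, 3, 4, 5, 9}.
  Its 3×3 block (box 1) already contains {1, 2, 3, 5, 8, 9}.
  The only value from 1–9 not eliminated is 6, so C2 = 6.

1,7,6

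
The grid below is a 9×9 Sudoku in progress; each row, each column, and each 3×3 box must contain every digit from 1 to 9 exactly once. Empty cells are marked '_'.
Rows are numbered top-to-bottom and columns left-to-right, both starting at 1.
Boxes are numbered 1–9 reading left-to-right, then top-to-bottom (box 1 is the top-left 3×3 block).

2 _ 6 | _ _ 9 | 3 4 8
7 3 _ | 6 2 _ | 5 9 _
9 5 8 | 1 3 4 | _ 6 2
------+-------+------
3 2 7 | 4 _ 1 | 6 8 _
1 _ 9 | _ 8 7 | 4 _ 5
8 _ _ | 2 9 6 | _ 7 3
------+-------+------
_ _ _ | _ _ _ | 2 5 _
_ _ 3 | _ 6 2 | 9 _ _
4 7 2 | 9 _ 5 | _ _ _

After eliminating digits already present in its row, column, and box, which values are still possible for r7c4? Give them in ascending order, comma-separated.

Row 7 already contains {2, 5}.
Column 4 already contains {1, 2, 4, 6, 9}.
Its 3×3 block (box 8) already contains {2, 5, 6, 9}.
Removing those from 1–9 leaves {3, 7, 8} as the candidates for r7c4.

3,7,8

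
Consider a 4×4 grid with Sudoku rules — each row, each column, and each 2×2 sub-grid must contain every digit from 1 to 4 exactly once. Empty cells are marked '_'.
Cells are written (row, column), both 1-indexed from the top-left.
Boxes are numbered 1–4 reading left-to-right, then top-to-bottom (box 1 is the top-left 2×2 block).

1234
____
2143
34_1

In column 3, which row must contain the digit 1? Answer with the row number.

2

Consider where 1 can go in column 3.
(4,3) is out (row 4 already has a 1).
So the only cell in column 3 that can hold 1 is (2,3).
That is row 2.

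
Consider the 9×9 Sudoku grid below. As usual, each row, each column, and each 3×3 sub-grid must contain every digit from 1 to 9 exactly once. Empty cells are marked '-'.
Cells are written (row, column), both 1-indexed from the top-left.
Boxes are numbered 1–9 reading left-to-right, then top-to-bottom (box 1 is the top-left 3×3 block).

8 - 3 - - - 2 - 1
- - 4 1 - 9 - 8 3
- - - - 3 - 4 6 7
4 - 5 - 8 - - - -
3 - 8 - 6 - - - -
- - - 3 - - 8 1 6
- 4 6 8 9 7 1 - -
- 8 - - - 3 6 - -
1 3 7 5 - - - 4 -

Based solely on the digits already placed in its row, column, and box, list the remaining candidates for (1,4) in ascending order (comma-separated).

Row 1 already contains {1, 2, 3, 8}.
Column 4 already contains {1, 3, 5, 8}.
Its 3×3 block (box 2) already contains {1, 3, 9}.
Removing those from 1–9 leaves {4, 6, 7} as the candidates for (1,4).

4,6,7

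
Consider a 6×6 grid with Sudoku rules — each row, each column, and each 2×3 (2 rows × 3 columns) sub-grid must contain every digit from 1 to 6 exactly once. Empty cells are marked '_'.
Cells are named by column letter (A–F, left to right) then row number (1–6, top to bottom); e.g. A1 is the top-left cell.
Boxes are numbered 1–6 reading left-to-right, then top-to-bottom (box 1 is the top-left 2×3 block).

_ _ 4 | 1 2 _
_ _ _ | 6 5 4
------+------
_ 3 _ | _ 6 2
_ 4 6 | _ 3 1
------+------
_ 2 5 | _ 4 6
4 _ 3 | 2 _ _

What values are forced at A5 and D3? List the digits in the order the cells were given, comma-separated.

For A5:
  Row 5 already contains {2, 4, 5, 6}.
  Column A already contains {4}.
  Its 2×3 block (box 5) already contains {2, 3, 4, 5}.
  The only value from 1–6 not eliminated is 1, so A5 = 1.
For D3:
  Consider where 4 can go in column D.
  D4 is out (row 4 already has a 4).
  D5 is out (row 5 already has a 4).
  So the only cell in column D that can hold 4 is D3.
  So D3 = 4.

1,4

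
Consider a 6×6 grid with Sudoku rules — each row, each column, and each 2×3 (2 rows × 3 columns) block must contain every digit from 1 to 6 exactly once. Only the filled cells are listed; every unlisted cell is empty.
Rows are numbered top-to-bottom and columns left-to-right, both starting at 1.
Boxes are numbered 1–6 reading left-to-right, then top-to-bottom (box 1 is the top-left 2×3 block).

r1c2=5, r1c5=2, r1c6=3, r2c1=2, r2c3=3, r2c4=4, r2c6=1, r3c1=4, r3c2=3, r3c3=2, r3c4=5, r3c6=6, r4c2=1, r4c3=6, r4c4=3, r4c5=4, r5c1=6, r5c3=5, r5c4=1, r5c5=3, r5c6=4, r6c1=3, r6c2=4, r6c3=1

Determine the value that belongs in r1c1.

Row 1 already contains {2, 3, 5}.
Column 1 already contains {2, 3, 4, 6}.
Its 2×3 block (box 1) already contains {2, 3, 5}.
The only value from 1–6 not eliminated is 1, so r1c1 = 1.

1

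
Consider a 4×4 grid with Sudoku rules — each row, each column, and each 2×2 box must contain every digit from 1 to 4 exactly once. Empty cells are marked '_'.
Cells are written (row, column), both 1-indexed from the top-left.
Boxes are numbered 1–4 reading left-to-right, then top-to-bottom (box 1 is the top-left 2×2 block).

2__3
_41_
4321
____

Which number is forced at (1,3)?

Row 1 already contains {2, 3}.
Column 3 already contains {1, 2}.
Its 2×2 block (box 2) already contains {1, 3}.
The only value from 1–4 not eliminated is 4, so (1,3) = 4.

4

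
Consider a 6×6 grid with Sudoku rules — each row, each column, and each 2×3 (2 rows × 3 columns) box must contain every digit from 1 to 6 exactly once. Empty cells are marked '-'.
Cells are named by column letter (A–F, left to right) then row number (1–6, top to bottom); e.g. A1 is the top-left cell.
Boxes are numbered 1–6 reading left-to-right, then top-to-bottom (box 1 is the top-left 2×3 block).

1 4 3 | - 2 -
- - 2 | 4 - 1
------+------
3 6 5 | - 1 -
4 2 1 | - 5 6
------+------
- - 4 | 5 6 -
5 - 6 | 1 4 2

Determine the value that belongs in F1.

5

Row 1 already contains {1, 2, 3, 4}.
Column F already contains {1, 2, 6}.
Its 2×3 block (box 2) already contains {1, 2, 4}.
The only value from 1–6 not eliminated is 5, so F1 = 5.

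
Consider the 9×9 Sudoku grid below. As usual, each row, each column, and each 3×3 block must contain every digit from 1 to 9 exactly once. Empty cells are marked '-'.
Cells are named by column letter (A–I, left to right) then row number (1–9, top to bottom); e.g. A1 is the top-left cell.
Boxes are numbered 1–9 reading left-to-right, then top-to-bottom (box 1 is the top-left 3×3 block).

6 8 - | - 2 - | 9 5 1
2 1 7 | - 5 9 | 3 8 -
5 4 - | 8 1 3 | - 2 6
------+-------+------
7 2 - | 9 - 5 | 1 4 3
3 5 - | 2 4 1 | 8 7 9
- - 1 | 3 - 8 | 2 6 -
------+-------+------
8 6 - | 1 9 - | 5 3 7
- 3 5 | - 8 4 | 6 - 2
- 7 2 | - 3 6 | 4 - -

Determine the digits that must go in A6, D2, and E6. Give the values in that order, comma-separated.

4,6,7

For A6:
  Consider where 4 can go in row 6.
  B6 is out (column B already has a 4).
  E6 is out (column E already has a 4).
  I6 is out (box 6 already has a 4).
  So the only cell in row 6 that can hold 4 is A6.
  So A6 = 4.
For D2:
  Consider where 6 can go in row 2.
  I2 is out (column I already has a 6).
  So the only cell in row 2 that can hold 6 is D2.
  So D2 = 6.
For E6:
  Row 6 already contains {1, 2, 3, 6, 8}.
  Column E already contains {1, 2, 3, 4, 5, 8, 9}.
  Its 3×3 block (box 5) already contains {1, 2, 3, 4, 5, 8, 9}.
  The only value from 1–9 not eliminated is 7, so E6 = 7.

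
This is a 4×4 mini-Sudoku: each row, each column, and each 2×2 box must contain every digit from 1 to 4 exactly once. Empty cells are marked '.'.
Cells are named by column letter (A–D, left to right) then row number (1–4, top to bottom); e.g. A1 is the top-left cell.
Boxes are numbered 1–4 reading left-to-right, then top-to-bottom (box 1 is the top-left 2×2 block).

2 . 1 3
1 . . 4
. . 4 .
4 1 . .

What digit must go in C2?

2

Row 2 already contains {1, 4}.
Column C already contains {1, 4}.
Its 2×2 block (box 2) already contains {1, 3, 4}.
The only value from 1–4 not eliminated is 2, so C2 = 2.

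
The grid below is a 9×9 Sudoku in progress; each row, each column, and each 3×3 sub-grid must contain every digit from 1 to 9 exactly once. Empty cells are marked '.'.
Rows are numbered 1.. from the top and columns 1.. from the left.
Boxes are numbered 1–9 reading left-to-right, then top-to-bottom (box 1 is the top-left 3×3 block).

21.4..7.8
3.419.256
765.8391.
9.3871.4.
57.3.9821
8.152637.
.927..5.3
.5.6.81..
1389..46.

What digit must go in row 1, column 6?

5

Row 1 already contains {1, 2, 4, 7, 8}.
Column 6 already contains {1, 3, 6, 8, 9}.
Its 3×3 block (box 2) already contains {1, 3, 4, 8, 9}.
The only value from 1–9 not eliminated is 5, so row 1, column 6 = 5.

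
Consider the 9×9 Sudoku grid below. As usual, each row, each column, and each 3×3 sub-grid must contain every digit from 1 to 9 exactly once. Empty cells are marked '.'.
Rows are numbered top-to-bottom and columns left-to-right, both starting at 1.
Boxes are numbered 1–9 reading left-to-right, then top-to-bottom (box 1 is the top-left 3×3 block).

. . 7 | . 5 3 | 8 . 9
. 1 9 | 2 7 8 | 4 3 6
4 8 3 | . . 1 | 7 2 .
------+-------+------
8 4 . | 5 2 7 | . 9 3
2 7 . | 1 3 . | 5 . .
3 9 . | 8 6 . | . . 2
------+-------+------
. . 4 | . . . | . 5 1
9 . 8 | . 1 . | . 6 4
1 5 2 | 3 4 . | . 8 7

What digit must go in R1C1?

6

Row 1 already contains {3, 5, 7, 8, 9}.
Column 1 already contains {1, 2, 3, 4, 8, 9}.
Its 3×3 block (box 1) already contains {1, 3, 4, 7, 8, 9}.
The only value from 1–9 not eliminated is 6, so R1C1 = 6.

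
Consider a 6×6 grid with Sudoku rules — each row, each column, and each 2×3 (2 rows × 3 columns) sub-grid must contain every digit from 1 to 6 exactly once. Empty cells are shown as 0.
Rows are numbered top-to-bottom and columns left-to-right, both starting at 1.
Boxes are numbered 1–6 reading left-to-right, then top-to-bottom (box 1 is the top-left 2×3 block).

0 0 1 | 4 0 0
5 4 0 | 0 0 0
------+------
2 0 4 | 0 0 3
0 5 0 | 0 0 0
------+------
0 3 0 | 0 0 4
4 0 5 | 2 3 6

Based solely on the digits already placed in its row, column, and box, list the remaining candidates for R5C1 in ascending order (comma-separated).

Row 5 already contains {3, 4}.
Column 1 already contains {2, 4, 5}.
Its 2×3 block (box 5) already contains {3, 4, 5}.
Removing those from 1–6 leaves {1, 6} as the candidates for R5C1.

1,6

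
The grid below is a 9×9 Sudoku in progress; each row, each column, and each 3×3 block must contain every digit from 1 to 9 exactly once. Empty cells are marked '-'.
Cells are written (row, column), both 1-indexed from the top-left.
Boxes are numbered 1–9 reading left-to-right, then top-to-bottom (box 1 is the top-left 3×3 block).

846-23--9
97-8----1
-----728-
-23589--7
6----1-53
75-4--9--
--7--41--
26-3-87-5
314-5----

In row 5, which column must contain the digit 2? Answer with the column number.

Consider where 2 can go in row 5.
(5,2) is out (column 2 already has a 2).
(5,3) is out (box 4 already has a 2).
(5,5) is out (column 5 already has a 2).
(5,7) is out (column 7 already has a 2).
So the only cell in row 5 that can hold 2 is (5,4).
That is column 4.

4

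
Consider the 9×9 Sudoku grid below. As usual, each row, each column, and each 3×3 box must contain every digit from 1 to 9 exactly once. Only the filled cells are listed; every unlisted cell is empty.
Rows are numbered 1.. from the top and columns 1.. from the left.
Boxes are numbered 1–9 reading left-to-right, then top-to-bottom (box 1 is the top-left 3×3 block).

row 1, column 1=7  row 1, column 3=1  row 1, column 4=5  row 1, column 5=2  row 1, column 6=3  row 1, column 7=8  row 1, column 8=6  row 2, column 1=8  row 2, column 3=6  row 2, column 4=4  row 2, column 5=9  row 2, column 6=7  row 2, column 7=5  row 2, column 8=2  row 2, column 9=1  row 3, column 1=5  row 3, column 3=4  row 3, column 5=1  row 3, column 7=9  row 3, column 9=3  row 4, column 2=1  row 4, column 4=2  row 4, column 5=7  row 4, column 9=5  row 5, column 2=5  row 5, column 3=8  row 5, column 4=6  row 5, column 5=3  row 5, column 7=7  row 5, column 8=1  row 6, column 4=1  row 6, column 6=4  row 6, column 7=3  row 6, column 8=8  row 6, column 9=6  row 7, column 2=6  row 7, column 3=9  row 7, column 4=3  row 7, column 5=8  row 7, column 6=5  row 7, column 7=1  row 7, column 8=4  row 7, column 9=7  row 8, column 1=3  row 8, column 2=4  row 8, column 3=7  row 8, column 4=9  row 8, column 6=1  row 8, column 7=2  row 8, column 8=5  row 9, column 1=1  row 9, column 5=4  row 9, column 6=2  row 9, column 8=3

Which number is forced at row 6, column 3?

Row 6 already contains {1, 3, 4, 6, 8}.
Column 3 already contains {1, 4, 6, 7, 8, 9}.
Its 3×3 block (box 4) already contains {1, 5, 8}.
The only value from 1–9 not eliminated is 2, so row 6, column 3 = 2.

2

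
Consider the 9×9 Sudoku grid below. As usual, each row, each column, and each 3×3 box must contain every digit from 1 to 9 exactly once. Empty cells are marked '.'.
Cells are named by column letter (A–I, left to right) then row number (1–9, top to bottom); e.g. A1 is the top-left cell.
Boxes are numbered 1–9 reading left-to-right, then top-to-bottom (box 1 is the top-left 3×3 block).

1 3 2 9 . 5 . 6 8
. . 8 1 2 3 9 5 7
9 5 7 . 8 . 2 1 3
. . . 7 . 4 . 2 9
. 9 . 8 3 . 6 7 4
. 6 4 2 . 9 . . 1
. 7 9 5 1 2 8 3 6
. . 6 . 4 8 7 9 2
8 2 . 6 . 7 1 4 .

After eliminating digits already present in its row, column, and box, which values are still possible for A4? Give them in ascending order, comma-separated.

Row 4 already contains {2, 4, 7, 9}.
Column A already contains {1, 8, 9}.
Its 3×3 block (box 4) already contains {4, 6, 9}.
Removing those from 1–9 leaves {3, 5} as the candidates for A4.

3,5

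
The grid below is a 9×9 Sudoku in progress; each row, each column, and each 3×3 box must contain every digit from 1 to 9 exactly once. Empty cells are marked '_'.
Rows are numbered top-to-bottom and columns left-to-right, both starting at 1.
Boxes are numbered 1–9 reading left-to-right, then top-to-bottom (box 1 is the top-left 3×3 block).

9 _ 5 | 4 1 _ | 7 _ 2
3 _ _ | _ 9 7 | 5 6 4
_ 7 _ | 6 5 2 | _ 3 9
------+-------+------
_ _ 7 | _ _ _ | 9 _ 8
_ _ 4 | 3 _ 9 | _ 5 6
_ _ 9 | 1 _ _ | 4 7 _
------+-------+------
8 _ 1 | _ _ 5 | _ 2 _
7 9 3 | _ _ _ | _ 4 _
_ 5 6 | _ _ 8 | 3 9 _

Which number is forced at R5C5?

Cell R5C5 itself could take any of {2, 7, 8} by direct elimination.
Consider where 7 can go in box 5.
R4C4 is out (row 4 already has a 7).
R4C5 is out (row 4 already has a 7).
R4C6 is out (row 4 already has a 7).
R6C5 is out (row 6 already has a 7).
R6C6 is out (row 6 already has a 7).
So the only cell in box 5 that can hold 7 is R5C5.
Therefore R5C5 = 7.

7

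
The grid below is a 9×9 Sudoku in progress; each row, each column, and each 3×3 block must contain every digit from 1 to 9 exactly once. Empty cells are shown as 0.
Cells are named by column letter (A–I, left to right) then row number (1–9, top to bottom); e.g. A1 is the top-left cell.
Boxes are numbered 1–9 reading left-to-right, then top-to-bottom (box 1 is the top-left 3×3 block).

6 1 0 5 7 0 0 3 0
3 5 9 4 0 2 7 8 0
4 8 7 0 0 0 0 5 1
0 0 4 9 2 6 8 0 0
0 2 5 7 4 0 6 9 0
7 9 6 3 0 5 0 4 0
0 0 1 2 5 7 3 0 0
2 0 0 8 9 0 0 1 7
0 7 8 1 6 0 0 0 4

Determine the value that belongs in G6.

1

Cell G6 itself could take any of {1, 2} by direct elimination.
Consider where 1 can go in column G.
G1 is out (row 1 already has a 1).
G3 is out (row 3 already has a 1).
G8 is out (row 8 already has a 1).
G9 is out (row 9 already has a 1).
So the only cell in column G that can hold 1 is G6.
Therefore G6 = 1.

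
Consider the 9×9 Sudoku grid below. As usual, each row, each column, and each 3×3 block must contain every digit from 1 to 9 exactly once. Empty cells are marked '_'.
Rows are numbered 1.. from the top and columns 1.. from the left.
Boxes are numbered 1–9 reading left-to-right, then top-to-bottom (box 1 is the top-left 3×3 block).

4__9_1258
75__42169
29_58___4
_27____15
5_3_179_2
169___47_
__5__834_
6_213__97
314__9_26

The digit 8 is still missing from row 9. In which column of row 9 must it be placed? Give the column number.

7

Consider where 8 can go in row 9.
row 9, column 4 is out (box 8 already has a 8).
row 9, column 5 is out (column 5 already has a 8).
So the only cell in row 9 that can hold 8 is row 9, column 7.
That is column 7.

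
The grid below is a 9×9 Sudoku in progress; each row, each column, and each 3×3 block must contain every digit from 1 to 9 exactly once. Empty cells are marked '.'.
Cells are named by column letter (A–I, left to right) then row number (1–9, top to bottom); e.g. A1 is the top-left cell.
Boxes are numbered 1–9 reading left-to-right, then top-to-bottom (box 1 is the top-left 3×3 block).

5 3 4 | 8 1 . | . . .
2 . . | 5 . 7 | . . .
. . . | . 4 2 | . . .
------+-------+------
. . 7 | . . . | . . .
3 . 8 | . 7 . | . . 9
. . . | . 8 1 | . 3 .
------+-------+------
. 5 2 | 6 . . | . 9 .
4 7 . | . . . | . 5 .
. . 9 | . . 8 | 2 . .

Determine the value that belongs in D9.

Cell D9 itself could take any of {1, 3, 4, 7} by direct elimination.
Consider where 7 can go in column D.
D3 is out (box 2 already has a 7).
D4 is out (row 4 already has a 7).
D5 is out (row 5 already has a 7).
D6 is out (box 5 already has a 7).
D8 is out (row 8 already has a 7).
So the only cell in column D that can hold 7 is D9.
Therefore D9 = 7.

7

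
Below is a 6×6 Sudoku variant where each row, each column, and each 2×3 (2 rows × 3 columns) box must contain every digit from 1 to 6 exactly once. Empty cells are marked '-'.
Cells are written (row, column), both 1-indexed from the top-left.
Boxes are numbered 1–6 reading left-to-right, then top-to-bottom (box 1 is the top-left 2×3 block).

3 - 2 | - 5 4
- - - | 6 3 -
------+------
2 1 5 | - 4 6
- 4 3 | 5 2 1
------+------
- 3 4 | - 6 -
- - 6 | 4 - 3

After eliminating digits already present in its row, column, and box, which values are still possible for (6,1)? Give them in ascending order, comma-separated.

Row 6 already contains {3, 4, 6}.
Column 1 already contains {2, 3}.
Its 2×3 block (box 5) already contains {3, 4, 6}.
Removing those from 1–6 leaves {1, 5} as the candidates for (6,1).

1,5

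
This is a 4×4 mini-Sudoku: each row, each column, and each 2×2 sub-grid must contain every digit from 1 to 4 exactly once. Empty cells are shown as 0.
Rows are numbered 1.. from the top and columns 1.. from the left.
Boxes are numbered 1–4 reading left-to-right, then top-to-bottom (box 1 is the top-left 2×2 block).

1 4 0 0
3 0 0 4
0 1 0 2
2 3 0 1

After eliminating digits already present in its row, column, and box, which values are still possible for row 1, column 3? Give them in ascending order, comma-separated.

2,3

Row 1 already contains {1, 4}.
Column 3 already contains {}.
Its 2×2 block (box 2) already contains {4}.
Removing those from 1–4 leaves {2, 3} as the candidates for row 1, column 3.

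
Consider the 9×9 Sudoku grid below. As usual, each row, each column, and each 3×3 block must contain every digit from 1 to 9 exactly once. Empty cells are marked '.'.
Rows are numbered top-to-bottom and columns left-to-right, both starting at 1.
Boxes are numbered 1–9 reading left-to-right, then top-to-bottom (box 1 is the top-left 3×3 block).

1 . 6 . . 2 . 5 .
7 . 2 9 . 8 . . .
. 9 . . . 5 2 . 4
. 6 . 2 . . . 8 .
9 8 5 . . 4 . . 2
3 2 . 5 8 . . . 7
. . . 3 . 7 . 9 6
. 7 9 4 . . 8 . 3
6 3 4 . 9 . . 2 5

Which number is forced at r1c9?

8

Cell r1c9 itself could take any of {8, 9} by direct elimination.
Consider where 8 can go in row 1.
r1c2 is out (column 2 already has a 8).
r1c4 is out (box 2 already has a 8).
r1c5 is out (column 5 already has a 8).
r1c7 is out (column 7 already has a 8).
So the only cell in row 1 that can hold 8 is r1c9.
Therefore r1c9 = 8.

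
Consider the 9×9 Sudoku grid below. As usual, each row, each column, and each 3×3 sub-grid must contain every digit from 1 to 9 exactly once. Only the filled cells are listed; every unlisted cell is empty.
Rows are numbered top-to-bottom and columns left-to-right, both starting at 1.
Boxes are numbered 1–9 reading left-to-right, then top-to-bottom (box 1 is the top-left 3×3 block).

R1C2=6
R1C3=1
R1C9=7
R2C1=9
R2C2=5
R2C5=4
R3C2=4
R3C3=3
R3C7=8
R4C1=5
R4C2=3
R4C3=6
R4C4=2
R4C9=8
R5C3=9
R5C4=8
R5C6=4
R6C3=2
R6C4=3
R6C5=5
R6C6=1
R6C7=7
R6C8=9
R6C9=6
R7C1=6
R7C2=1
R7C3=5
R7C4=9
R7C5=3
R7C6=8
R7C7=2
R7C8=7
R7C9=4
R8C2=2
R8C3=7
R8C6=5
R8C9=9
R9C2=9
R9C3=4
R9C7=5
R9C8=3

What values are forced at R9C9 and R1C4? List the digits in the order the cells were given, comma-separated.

1,5

For R9C9:
  Row 9 already contains {3, 4, 5, 9}.
  Column 9 already contains {4, 6, 7, 8, 9}.
  Its 3×3 block (box 9) already contains {2, 3, 4, 5, 7, 9}.
  The only value from 1–9 not eliminated is 1, so R9C9 = 1.
For R1C4:
  Row 1 already contains {1, 6, 7}.
  Column 4 already contains {2, 3, 8, 9}.
  Its 3×3 block (box 2) already contains {4}.
  The only value from 1–9 not eliminated is 5, so R1C4 = 5.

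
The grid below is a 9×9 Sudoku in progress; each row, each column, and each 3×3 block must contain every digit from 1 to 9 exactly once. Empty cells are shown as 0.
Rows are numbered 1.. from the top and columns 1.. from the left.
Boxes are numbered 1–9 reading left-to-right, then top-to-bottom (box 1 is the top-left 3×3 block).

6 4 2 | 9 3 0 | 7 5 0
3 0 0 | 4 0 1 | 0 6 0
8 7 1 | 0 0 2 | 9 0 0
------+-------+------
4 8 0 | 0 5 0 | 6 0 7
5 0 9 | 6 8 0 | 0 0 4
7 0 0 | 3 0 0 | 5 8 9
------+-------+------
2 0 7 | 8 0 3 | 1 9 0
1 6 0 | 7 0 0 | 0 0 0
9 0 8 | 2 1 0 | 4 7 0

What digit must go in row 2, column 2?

9

Cell row 2, column 2 itself could take any of {5, 9} by direct elimination.
Consider where 9 can go in box 1.
row 2, column 3 is out (column 3 already has a 9).
So the only cell in box 1 that can hold 9 is row 2, column 2.
Therefore row 2, column 2 = 9.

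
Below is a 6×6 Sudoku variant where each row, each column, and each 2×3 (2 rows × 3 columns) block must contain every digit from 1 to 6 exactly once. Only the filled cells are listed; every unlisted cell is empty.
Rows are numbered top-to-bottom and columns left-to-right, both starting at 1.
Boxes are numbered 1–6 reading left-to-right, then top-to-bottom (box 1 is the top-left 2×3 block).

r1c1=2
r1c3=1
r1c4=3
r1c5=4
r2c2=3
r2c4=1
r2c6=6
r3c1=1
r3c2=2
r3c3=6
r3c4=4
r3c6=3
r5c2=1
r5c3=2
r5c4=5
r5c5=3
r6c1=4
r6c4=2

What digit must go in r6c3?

3

Cell r6c3 itself could take any of {3, 5} by direct elimination.
Consider where 3 can go in box 5.
r5c1 is out (row 5 already has a 3).
r6c2 is out (column 2 already has a 3).
So the only cell in box 5 that can hold 3 is r6c3.
Therefore r6c3 = 3.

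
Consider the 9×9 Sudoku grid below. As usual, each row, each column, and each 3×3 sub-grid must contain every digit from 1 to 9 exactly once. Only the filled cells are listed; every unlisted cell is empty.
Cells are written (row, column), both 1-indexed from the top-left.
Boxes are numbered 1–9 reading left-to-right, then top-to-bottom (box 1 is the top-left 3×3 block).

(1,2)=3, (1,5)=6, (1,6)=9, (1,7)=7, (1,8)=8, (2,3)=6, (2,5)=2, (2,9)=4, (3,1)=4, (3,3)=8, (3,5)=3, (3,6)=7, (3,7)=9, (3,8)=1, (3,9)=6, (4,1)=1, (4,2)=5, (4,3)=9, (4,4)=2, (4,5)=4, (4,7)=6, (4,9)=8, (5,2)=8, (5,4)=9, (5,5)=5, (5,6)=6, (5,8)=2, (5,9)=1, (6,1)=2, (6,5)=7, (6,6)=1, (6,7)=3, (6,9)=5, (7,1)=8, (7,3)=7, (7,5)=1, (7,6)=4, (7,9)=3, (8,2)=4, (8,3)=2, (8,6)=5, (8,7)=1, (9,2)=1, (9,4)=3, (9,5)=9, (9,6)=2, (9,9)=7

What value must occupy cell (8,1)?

Cell (8,1) itself could take any of {3, 6, 9} by direct elimination.
Consider where 3 can go in row 8.
(8,4) is out (column 4 already has a 3).
(8,5) is out (column 5 already has a 3).
(8,8) is out (box 9 already has a 3).
(8,9) is out (column 9 already has a 3).
So the only cell in row 8 that can hold 3 is (8,1).
Therefore (8,1) = 3.

3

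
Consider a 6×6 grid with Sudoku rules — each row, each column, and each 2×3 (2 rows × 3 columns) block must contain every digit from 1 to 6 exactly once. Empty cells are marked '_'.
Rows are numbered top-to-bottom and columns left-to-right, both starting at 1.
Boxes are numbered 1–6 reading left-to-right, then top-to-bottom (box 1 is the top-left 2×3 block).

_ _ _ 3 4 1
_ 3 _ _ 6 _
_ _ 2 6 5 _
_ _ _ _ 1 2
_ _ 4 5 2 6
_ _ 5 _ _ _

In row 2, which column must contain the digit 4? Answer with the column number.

Consider where 4 can go in row 2.
R2C3 is out (column 3 already has a 4).
R2C4 is out (box 2 already has a 4).
R2C6 is out (box 2 already has a 4).
So the only cell in row 2 that can hold 4 is R2C1.
That is column 1.

1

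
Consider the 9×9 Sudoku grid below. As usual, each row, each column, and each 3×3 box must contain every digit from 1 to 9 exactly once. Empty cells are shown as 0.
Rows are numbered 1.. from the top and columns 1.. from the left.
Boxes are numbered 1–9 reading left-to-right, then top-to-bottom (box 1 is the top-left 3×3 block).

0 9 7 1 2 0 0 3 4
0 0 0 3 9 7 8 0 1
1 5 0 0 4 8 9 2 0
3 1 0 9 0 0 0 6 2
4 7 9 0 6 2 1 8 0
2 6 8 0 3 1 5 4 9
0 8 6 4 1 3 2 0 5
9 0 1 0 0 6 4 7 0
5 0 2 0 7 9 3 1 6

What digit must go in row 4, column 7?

7

Row 4 already contains {1, 2, 3, 6, 9}.
Column 7 already contains {1, 2, 3, 4, 5, 8, 9}.
Its 3×3 block (box 6) already contains {1, 2, 4, 5, 6, 8, 9}.
The only value from 1–9 not eliminated is 7, so row 4, column 7 = 7.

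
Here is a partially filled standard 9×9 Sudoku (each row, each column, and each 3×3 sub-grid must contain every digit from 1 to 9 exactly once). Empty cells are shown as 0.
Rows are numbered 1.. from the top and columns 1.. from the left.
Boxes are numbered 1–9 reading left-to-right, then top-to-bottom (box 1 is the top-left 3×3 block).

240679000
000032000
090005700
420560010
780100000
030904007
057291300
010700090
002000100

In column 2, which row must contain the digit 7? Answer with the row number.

Consider where 7 can go in column 2.
row 9, column 2 is out (box 7 already has a 7).
So the only cell in column 2 that can hold 7 is row 2, column 2.
That is row 2.

2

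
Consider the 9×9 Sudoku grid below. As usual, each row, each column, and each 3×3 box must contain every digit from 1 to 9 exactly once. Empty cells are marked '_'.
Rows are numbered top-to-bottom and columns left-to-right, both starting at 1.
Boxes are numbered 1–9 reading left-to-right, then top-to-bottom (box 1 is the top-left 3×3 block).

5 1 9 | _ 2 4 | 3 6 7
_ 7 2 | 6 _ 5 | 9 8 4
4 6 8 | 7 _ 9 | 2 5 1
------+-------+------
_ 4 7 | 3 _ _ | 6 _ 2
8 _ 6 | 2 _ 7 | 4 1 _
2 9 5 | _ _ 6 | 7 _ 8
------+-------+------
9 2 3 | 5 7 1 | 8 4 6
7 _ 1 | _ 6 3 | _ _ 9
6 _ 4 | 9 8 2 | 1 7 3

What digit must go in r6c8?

3

Row 6 already contains {2, 5, 6, 7, 8, 9}.
Column 8 already contains {1, 4, 5, 6, 7, 8}.
Its 3×3 block (box 6) already contains {1, 2, 4, 6, 7, 8}.
The only value from 1–9 not eliminated is 3, so r6c8 = 3.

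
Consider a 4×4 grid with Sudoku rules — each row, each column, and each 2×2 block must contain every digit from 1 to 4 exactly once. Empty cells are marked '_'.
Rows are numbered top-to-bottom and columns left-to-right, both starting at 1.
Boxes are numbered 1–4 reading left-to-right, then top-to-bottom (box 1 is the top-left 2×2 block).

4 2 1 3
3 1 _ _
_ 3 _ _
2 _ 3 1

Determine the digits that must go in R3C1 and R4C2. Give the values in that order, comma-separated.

1,4

For R3C1:
  Row 3 already contains {3}.
  Column 1 already contains {2, 3, 4}.
  Its 2×2 block (box 3) already contains {2, 3}.
  The only value from 1–4 not eliminated is 1, so R3C1 = 1.
For R4C2:
  Row 4 already contains {1, 2, 3}.
  Column 2 already contains {1, 2, 3}.
  Its 2×2 block (box 3) already contains {2, 3}.
  The only value from 1–4 not eliminated is 4, so R4C2 = 4.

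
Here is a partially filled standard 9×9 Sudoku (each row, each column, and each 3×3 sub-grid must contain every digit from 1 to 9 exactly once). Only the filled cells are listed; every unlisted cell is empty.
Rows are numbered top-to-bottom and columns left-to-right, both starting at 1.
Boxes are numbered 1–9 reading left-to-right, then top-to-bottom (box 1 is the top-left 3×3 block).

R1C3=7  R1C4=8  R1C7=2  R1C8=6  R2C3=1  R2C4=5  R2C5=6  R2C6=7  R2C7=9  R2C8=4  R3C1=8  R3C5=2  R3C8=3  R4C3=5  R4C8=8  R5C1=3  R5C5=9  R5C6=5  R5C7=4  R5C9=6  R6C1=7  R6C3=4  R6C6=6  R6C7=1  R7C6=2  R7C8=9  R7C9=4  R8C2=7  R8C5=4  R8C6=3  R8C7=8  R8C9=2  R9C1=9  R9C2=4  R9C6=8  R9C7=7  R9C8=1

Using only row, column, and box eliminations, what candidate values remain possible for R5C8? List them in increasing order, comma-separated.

Row 5 already contains {3, 4, 5, 6, 9}.
Column 8 already contains {1, 3, 4, 6, 8, 9}.
Its 3×3 block (box 6) already contains {1, 4, 6, 8}.
Removing those from 1–9 leaves {2, 7} as the candidates for R5C8.

2,7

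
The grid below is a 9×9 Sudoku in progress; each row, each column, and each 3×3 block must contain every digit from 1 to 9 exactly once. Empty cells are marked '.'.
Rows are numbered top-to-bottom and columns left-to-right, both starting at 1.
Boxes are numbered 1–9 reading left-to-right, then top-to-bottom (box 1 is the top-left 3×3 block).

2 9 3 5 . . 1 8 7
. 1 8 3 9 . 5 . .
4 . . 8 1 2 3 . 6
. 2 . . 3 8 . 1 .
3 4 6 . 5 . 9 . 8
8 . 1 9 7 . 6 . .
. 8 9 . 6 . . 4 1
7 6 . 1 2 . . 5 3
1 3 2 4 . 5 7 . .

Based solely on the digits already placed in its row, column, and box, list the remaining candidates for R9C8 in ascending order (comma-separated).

6,9

Row 9 already contains {1, 2, 3, 4, 5, 7}.
Column 8 already contains {1, 4, 5, 8}.
Its 3×3 block (box 9) already contains {1, 3, 4, 5, 7}.
Removing those from 1–9 leaves {6, 9} as the candidates for R9C8.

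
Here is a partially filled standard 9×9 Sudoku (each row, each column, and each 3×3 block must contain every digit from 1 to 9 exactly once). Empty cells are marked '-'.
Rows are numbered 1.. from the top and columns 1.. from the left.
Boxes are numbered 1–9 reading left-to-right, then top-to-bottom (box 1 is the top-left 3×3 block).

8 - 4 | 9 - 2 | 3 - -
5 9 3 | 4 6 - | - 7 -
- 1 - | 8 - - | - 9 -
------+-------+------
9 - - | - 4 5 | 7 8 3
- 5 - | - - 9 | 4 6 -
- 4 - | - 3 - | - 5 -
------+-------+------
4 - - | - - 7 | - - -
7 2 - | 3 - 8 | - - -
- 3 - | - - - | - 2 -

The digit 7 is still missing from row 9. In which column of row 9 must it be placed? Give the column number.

9

Consider where 7 can go in row 9.
row 9, column 1 is out (column 1 already has a 7). row 9, column 3 is out (box 7 already has a 7). row 9, column 4 is out (box 8 already has a 7). row 9, column 5 is out (box 8 already has a 7). The remaining empty cells in row 9 are similarly blocked.
So the only cell in row 9 that can hold 7 is row 9, column 9.
That is column 9.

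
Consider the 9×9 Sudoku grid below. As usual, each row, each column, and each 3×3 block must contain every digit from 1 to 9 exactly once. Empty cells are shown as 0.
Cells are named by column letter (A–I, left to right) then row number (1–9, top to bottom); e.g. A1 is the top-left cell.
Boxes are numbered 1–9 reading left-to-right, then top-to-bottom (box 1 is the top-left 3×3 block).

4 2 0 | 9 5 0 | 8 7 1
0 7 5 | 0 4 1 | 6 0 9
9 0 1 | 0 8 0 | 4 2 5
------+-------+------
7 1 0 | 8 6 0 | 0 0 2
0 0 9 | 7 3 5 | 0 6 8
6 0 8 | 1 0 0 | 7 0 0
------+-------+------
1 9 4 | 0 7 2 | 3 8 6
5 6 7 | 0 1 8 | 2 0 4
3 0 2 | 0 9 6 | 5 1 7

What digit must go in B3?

3

Row 3 already contains {1, 2, 4, 5, 8, 9}.
Column B already contains {1, 2, 6, 7, 9}.
Its 3×3 block (box 1) already contains {1, 2, 4, 5, 7, 9}.
The only value from 1–9 not eliminated is 3, so B3 = 3.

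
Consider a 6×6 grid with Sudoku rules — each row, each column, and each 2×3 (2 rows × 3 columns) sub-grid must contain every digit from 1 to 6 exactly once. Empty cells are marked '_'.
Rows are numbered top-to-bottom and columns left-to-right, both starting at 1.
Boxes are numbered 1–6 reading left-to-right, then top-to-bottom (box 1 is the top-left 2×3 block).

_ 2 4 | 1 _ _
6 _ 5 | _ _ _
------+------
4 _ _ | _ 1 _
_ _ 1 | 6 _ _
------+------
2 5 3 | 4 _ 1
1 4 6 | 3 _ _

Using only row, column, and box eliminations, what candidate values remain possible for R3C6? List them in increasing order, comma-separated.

2,3,5

Row 3 already contains {1, 4}.
Column 6 already contains {1}.
Its 2×3 block (box 4) already contains {1, 6}.
Removing those from 1–6 leaves {2, 3, 5} as the candidates for R3C6.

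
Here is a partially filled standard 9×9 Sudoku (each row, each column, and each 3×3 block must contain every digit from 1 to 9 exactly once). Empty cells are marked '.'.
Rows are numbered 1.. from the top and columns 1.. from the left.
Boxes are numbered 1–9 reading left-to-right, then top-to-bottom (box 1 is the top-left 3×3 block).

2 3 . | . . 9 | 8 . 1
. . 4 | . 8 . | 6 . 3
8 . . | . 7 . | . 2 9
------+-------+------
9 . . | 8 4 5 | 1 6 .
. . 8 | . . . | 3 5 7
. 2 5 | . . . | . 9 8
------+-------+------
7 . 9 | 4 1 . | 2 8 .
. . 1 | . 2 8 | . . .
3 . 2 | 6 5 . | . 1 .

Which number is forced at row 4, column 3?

3

Cell row 4, column 3 itself could take any of {3, 7} by direct elimination.
Consider where 3 can go in column 3.
row 1, column 3 is out (row 1 already has a 3).
row 3, column 3 is out (box 1 already has a 3).
So the only cell in column 3 that can hold 3 is row 4, column 3.
Therefore row 4, column 3 = 3.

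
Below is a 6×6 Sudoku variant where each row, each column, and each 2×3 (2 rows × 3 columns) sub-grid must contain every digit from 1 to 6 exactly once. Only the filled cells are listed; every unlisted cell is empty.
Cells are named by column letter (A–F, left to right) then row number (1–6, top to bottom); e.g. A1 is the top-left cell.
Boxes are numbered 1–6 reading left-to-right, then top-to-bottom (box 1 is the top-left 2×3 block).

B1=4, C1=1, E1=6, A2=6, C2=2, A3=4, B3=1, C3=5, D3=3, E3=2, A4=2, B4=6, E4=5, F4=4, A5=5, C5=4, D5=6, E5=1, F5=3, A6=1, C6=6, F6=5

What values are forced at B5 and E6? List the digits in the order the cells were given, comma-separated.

For B5:
  Row 5 already contains {1, 3, 4, 5, 6}.
  Column B already contains {1, 4, 6}.
  Its 2×3 block (box 5) already contains {1, 4, 5, 6}.
  The only value from 1–6 not eliminated is 2, so B5 = 2.
For E6:
  Row 6 already contains {1, 5, 6}.
  Column E already contains {1, 2, 5, 6}.
  Its 2×3 block (box 6) already contains {1, 3, 5, 6}.
  The only value from 1–6 not eliminated is 4, so E6 = 4.

2,4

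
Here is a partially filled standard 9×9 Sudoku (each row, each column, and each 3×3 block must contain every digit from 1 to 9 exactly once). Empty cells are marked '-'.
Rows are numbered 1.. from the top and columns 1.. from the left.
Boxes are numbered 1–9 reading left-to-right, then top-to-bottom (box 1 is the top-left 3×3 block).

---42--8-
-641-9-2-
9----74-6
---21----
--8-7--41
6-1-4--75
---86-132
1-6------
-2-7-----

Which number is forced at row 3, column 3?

Cell row 3, column 3 itself could take any of {2, 3, 5} by direct elimination.
Consider where 2 can go in column 3.
row 1, column 3 is out (row 1 already has a 2).
row 4, column 3 is out (row 4 already has a 2).
row 7, column 3 is out (row 7 already has a 2).
row 9, column 3 is out (row 9 already has a 2).
So the only cell in column 3 that can hold 2 is row 3, column 3.
Therefore row 3, column 3 = 2.

2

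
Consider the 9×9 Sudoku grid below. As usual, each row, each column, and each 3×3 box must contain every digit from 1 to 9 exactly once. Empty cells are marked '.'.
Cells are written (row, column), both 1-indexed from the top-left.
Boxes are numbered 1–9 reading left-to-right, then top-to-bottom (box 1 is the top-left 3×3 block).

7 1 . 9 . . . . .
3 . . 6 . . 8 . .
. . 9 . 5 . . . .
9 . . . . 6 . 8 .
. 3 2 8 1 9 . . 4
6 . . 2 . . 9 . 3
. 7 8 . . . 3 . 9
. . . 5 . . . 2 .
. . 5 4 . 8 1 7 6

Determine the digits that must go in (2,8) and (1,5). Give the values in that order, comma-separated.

9,8

For (2,8):
  Consider where 9 can go in column 8.
  (1,8) is out (row 1 already has a 9).
  (3,8) is out (row 3 already has a 9).
  (5,8) is out (row 5 already has a 9).
  (6,8) is out (row 6 already has a 9).
  (7,8) is out (row 7 already has a 9).
  So the only cell in column 8 that can hold 9 is (2,8).
  So (2,8) = 9.
For (1,5):
  Consider where 8 can go in column 5.
  (2,5) is out (row 2 already has a 8). (4,5) is out (row 4 already has a 8). (6,5) is out (box 5 already has a 8). (7,5) is out (row 7 already has a 8). The remaining empty cells in column 5 are similarly blocked.
  So the only cell in column 5 that can hold 8 is (1,5).
  So (1,5) = 8.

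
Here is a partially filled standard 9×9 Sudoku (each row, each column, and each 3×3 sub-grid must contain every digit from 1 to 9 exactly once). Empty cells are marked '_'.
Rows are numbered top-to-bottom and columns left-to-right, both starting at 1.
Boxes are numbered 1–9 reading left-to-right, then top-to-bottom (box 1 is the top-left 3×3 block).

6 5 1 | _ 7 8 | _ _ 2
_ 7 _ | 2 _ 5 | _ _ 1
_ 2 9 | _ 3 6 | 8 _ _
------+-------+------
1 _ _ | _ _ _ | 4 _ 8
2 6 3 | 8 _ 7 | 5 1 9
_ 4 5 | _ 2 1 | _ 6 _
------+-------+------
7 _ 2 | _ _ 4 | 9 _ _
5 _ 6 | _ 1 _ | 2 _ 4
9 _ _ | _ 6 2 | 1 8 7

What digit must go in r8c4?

7

Cell r8c4 itself could take any of {3, 7, 9} by direct elimination.
Consider where 7 can go in row 8.
r8c2 is out (column 2 already has a 7).
r8c6 is out (column 6 already has a 7).
r8c8 is out (box 9 already has a 7).
So the only cell in row 8 that can hold 7 is r8c4.
Therefore r8c4 = 7.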